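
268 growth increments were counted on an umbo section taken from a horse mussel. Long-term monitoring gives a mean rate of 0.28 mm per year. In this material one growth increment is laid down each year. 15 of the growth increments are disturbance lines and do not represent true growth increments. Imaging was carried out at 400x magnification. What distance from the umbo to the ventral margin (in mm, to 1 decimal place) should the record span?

70.8 mm

True growth increment count = 268 − 15 = 253.
Predicted length = 0.28 mm/year × 253 years = 70.8 mm.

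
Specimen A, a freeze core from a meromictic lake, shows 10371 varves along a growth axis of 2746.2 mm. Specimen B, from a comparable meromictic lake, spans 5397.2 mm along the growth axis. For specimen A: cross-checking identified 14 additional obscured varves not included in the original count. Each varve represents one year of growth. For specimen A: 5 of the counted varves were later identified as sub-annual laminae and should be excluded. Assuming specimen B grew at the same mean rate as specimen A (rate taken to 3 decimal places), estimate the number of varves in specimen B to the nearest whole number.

Specimen A: after corrections the count is 10371 − 5 + 14 = 10380 varves.
A: Mean rate = 2746.2 mm / 10380 years ≈ 0.265 mm/year.
Specimen B: 5397.2 mm / 0.265 mm per year = 20366.79 years ≈ 20367 varves.

20367 varves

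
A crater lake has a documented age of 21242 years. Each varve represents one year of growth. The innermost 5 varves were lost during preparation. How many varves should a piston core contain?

Expected varves over 21242 years: 21242.
Subtracting the 5 varves not captured gives 21242 − 5 = 21237 varves in the record.

21237 varves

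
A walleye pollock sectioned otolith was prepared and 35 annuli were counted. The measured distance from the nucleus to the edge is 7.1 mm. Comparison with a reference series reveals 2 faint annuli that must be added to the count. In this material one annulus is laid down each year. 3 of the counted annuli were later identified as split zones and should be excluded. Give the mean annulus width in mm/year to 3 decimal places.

Correcting the raw count gives 35 − 3 + 2 = 34 true annuli.
Extension rate ≈ 7.1 / 34 = 0.209 mm/year.

0.209 mm/year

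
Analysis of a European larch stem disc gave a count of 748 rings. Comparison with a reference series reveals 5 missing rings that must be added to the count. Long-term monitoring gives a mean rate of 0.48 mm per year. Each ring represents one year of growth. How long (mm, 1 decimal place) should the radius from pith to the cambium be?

361.4 mm

True ring count = 748 + 5 = 753.
753 years at 0.48 mm/year gives 0.48 × 753 = 361.4 mm.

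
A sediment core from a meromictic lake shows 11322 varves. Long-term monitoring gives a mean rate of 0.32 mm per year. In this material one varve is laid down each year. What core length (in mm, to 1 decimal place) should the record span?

3623.0 mm

11322 years of growth are recorded.
Length ≈ 0.32 × 11322 = 3623.0 mm.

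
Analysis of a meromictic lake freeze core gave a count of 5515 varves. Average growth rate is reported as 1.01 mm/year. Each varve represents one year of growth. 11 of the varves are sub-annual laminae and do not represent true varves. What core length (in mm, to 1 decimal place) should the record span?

5559.0 mm

True varve count = 5515 − 11 = 5504.
Predicted length = 1.01 mm/year × 5504 years = 5559.0 mm.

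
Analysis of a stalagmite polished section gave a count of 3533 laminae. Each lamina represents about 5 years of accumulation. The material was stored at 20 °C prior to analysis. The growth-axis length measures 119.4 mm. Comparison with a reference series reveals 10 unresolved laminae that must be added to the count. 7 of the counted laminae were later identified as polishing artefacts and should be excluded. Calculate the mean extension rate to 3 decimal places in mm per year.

0.007 mm per year

After corrections the count is 3533 − 7 + 10 = 3536 laminae.
3536 laminae at 5 years each span 3536 × 5 = 17680 years.
Extension rate ≈ 119.4 / 17680 = 0.007 mm per year.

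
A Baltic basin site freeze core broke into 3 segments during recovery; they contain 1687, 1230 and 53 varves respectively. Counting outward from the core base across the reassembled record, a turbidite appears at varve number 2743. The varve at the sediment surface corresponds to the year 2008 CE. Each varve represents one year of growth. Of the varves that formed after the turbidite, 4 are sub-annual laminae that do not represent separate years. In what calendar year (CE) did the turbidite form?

1785 CE

Total varves = 1687 + 1230 + 53 = 2970.
2970 − 2743 = 227 varves lie beyond the turbidite toward the sediment surface.
227 − 4 false = 223 true varves after the turbidite.
Counting back 223 years from 2008 CE places the turbidite in 2008 − 223 = 1785 CE.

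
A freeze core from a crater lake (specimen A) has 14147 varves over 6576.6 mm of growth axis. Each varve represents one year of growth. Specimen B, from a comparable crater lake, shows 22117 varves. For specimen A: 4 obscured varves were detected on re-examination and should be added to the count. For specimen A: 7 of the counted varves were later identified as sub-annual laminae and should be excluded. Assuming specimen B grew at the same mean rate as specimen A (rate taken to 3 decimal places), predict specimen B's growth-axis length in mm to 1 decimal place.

10284.4 mm

Specimen A: true varve count = 14147 − 7 + 4 = 14144.
A: Extension rate ≈ 6576.6 / 14144 = 0.465 mm per year.
B's length ≈ 0.465 × 22117 = 10284.4 mm.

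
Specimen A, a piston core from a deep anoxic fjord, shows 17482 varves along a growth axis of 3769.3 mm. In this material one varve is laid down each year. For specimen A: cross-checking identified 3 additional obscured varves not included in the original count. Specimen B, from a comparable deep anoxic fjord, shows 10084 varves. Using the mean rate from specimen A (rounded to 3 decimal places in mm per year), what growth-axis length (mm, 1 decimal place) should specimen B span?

Specimen A: after corrections the count is 17482 + 3 = 17485 varves.
A: Mean rate = 3769.3 mm / 17485 years ≈ 0.216 mm/yr.
For B, 0.216 mm/year × 10084 years = 2178.1 mm.

2178.1 mm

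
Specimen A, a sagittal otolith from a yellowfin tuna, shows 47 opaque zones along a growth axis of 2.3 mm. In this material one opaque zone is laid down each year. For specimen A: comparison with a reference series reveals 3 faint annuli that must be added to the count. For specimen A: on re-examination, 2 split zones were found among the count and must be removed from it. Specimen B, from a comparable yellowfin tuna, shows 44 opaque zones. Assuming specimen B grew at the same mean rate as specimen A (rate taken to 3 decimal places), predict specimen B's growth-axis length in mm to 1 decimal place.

Specimen A: true opaque zone count = 47 − 2 + 3 = 48.
A: Mean rate = 2.3 mm / 48 years ≈ 0.048 mm/year.
B's length ≈ 0.048 × 44 = 2.1 mm.

2.1 mm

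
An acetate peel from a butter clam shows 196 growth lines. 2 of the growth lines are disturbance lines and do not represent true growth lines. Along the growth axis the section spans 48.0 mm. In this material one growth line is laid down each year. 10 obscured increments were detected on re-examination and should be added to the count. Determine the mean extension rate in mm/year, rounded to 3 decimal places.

Correcting the raw count gives 196 − 2 + 10 = 204 true growth lines.
48.0 mm over 204 years gives 48.0 / 204 ≈ 0.235 mm/year.

0.235 mm/year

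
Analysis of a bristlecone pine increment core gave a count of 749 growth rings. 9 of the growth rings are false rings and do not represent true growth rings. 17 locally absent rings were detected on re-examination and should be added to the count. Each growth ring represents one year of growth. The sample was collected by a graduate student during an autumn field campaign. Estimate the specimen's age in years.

Adjusted count: 749 − 9 + 17 = 757 growth rings.
One growth ring per year makes the duration 757 years.

757 years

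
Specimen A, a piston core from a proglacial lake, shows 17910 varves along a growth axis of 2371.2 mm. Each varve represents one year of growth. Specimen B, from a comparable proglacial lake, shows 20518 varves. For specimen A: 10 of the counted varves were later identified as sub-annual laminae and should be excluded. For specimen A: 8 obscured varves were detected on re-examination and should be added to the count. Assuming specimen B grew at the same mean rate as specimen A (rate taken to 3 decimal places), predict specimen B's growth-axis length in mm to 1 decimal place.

Specimen A: adjusted count: 17910 − 10 + 8 = 17908 varves.
A: 2371.2 mm over 17908 years gives 2371.2 / 17908 ≈ 0.132 mm/yr.
For B, 0.132 mm/year × 20518 years = 2708.4 mm.

2708.4 mm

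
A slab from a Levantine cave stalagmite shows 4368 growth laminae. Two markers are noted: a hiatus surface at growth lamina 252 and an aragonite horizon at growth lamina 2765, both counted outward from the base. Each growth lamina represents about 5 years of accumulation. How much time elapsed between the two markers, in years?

The two markers are separated by 2765 − 252 = 2513 growth laminae.
At 5 years per growth lamina, 2513 × 5 = 12565 years.

12565 years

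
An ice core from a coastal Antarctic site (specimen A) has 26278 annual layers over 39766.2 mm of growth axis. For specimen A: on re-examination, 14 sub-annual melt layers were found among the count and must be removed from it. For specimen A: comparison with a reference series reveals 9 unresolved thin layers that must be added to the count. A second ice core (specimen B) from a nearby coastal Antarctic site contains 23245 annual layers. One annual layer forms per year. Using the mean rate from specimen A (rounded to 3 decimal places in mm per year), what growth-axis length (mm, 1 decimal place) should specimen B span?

Specimen A: correcting the raw count gives 26278 − 14 + 9 = 26273 true annual layers.
A: Extension rate ≈ 39766.2 / 26273 = 1.514 mm per year.
For B, 1.514 mm/year × 23245 years = 35192.9 mm.

35192.9 mm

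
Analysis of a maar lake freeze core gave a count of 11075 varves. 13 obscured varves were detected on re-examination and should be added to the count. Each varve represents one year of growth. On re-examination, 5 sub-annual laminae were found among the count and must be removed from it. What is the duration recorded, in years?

True varve count = 11075 − 5 + 13 = 11083.
At one varve per year, that is 11083 years.

11083 years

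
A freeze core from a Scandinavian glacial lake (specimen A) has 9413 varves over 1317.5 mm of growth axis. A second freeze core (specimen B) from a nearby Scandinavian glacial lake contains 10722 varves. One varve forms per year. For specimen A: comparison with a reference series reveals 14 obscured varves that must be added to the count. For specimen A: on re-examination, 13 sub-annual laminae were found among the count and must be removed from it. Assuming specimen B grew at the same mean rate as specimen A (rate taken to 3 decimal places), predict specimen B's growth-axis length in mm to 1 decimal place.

1501.1 mm

Specimen A: adjusted count: 9413 − 13 + 14 = 9414 varves.
A: Mean rate = 1317.5 mm / 9414 years ≈ 0.140 mm/yr.
B's length ≈ 0.140 × 10722 = 1501.1 mm.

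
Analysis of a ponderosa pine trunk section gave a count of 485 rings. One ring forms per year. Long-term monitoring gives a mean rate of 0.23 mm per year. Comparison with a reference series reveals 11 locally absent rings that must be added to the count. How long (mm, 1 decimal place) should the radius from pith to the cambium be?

114.1 mm

After corrections the count is 485 + 11 = 496 rings.
Length ≈ 0.23 × 496 = 114.1 mm.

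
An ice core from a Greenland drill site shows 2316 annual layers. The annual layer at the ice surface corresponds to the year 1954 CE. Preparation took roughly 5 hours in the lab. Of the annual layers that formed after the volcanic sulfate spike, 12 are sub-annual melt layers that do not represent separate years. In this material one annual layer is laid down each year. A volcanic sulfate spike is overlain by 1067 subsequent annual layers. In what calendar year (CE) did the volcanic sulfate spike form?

1067 annual layers post-date the volcanic sulfate spike.
Removing the 12 false annual layers leaves 1067 − 12 = 1055 true annual layers beyond the volcanic sulfate spike.
The annual layer at the ice surface is 1954 CE, so the volcanic sulfate spike dates to 1954 − 1055 = 899 CE.

899 CE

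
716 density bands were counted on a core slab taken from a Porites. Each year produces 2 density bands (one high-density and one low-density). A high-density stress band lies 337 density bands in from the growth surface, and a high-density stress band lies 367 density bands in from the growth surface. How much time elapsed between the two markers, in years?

Separation: 367 − 337 = 30 density bands.
30 density bands at 2 per year is 30 / 2 = 15 years.

15 years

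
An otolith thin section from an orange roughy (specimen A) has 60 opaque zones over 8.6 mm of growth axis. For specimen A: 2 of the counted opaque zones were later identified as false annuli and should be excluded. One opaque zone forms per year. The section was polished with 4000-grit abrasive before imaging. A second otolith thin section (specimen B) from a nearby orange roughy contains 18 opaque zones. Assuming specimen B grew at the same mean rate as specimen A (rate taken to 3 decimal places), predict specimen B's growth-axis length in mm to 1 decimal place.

Specimen A: correcting the raw count gives 60 − 2 = 58 true opaque zones.
A: Mean rate = 8.6 mm / 58 years ≈ 0.148 mm/yr.
For B, 0.148 mm/year × 18 years = 2.7 mm.

2.7 mm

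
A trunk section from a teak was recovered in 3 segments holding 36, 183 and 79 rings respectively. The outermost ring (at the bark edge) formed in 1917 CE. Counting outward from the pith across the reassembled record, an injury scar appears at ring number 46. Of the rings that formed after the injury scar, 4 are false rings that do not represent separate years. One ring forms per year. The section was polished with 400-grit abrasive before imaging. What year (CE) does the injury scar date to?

1669 CE

Total rings = 36 + 183 + 79 = 298.
The injury scar sits at ring 46 from the pith, so 298 − 46 = 252 rings formed after it.
Excluding 4 false rings: 252 − 4 = 248.
Counting back 248 years from 1917 CE places the injury scar in 1917 − 248 = 1669 CE.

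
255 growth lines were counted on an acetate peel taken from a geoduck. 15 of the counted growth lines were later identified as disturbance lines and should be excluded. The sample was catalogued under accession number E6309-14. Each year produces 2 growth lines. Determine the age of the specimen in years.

120 yr

True growth line count = 255 − 15 = 240.
Dividing by 2 growth lines per year: 240 / 2 = 120 years.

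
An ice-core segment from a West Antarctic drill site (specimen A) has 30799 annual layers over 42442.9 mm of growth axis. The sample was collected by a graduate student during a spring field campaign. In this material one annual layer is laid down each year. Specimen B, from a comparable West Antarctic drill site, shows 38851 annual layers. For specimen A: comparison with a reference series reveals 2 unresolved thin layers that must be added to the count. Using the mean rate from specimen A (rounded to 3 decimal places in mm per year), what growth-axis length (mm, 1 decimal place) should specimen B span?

53536.7 mm

Specimen A: correcting the raw count gives 30799 + 2 = 30801 true annual layers.
A: 42442.9 mm over 30801 years gives 42442.9 / 30801 ≈ 1.378 mm per year.
B's length ≈ 1.378 × 38851 = 53536.7 mm.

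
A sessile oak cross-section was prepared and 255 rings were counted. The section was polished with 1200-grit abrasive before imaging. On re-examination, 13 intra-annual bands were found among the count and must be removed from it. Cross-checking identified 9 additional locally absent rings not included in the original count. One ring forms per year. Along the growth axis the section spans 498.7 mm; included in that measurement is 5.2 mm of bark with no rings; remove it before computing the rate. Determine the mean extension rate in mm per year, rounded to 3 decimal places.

Adjusted count: 255 − 13 + 9 = 251 rings.
The growth record spans 498.7 − 5.2 = 493.5 mm.
Extension rate ≈ 493.5 / 251 = 1.966 mm per year.

1.966 mm per year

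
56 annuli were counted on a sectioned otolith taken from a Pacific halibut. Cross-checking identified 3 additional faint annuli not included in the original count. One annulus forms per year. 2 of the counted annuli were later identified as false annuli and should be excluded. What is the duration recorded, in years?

Adjusted count: 56 − 2 + 3 = 57 annuli.
With a one-to-one annulus periodicity this is 57 years.

57 years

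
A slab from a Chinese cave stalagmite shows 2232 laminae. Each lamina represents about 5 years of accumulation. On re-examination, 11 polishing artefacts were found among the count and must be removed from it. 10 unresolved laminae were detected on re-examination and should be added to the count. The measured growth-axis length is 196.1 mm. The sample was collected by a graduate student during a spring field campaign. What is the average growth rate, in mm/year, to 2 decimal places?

Adjusted count: 2232 − 11 + 10 = 2231 laminae.
Multiplying by 5 years per lamina: 2231 × 5 = 11155 years.
Extension rate ≈ 196.1 / 11155 = 0.02 mm/year.

0.02 mm/year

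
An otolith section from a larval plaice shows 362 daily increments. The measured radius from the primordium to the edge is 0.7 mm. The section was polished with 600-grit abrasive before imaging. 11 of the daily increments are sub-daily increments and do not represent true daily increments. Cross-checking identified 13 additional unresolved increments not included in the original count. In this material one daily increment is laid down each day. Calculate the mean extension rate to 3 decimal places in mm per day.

0.002 mm per day

Adjusted count: 362 − 11 + 13 = 364 daily increments.
Extension rate ≈ 0.7 / 364 = 0.002 mm per day.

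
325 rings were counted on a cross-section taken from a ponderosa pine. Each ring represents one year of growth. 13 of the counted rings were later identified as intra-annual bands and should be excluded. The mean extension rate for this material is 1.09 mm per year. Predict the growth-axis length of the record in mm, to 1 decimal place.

After corrections the count is 325 − 13 = 312 rings.
Predicted length = 1.09 mm/year × 312 years = 340.1 mm.

340.1 mm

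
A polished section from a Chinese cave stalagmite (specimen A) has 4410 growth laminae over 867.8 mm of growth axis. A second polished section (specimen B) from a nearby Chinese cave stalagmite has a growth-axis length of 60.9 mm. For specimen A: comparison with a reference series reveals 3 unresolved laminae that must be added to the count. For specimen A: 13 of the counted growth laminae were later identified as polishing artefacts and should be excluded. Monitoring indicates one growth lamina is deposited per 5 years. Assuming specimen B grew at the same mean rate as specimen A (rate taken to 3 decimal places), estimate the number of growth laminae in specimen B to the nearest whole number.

Specimen A: after corrections the count is 4410 − 13 + 3 = 4400 growth laminae.
Specimen A: multiplying by 5 years per growth lamina: 4400 × 5 = 22000 years.
A: Mean rate = 867.8 mm / 22000 years ≈ 0.039 mm/year.
For B, 60.9 / 0.039 = 1561.54 years; at 5 years per growth lamina that is 1561.54 / 5 ≈ 312 growth laminae.

312 growth laminae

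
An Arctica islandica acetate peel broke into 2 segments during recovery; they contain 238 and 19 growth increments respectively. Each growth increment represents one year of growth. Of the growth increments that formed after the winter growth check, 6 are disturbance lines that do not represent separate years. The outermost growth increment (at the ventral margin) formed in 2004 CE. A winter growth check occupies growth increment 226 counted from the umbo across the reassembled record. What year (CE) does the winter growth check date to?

Total growth increments = 238 + 19 = 257.
Between growth increment 226 and the ventral margin there are 257 − 226 = 31 growth increments.
Excluding 6 false growth increments: 31 − 6 = 25.
The growth increment at the ventral margin is 2004 CE, so the winter growth check dates to 2004 − 25 = 1979 CE.

1979 CE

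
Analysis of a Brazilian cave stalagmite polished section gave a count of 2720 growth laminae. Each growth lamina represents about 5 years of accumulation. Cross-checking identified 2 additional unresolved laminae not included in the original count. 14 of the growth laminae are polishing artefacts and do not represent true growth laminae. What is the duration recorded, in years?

Correcting the raw count gives 2720 − 14 + 2 = 2708 true growth laminae.
2708 growth laminae at 5 years each span 2708 × 5 = 13540 years.

13540 years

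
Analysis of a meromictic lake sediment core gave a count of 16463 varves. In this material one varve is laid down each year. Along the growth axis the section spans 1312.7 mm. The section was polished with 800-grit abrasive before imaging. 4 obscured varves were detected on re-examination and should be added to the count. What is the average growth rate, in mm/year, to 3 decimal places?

0.080 mm/year

True varve count = 16463 + 4 = 16467.
Mean rate = 1312.7 mm / 16467 years ≈ 0.080 mm/year.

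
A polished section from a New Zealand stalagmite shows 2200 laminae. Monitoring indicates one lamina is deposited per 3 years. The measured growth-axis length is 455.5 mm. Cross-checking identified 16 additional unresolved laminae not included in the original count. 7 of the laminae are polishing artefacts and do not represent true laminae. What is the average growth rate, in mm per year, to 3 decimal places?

After corrections the count is 2200 − 7 + 16 = 2209 laminae.
At 3 years per lamina, 2209 × 3 = 6627 years.
455.5 mm over 6627 years gives 455.5 / 6627 ≈ 0.069 mm per year.

0.069 mm per year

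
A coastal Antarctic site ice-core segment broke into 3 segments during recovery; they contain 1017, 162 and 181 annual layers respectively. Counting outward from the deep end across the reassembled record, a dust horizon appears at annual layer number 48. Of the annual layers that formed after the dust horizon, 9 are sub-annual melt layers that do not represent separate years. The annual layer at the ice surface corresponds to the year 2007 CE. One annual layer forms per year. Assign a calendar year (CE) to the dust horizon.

704 CE

Total annual layers = 1017 + 162 + 181 = 1360.
The dust horizon sits at annual layer 48 from the deep end, so 1360 − 48 = 1312 annual layers formed after it.
1312 − 9 false = 1303 true annual layers after the dust horizon.
Counting back 1303 years from 2007 CE places the dust horizon in 2007 − 1303 = 704 CE.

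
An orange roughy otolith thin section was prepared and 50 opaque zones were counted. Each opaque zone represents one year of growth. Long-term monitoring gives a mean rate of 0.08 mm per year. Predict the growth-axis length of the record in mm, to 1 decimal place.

50 years of growth are recorded.
Length ≈ 0.08 × 50 = 4.0 mm.

4.0 mm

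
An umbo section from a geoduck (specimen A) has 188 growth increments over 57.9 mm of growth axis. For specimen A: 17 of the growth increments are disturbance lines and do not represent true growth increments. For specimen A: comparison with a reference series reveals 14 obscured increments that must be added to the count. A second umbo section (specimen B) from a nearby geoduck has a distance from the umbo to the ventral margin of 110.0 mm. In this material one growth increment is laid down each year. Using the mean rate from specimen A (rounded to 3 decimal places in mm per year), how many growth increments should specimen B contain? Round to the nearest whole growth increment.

Specimen A: true growth increment count = 188 − 17 + 14 = 185.
A: Extension rate ≈ 57.9 / 185 = 0.313 mm per year.
B spans 110.0 / 0.313 = 351.44 years ≈ 351 growth increments.

351 growth increments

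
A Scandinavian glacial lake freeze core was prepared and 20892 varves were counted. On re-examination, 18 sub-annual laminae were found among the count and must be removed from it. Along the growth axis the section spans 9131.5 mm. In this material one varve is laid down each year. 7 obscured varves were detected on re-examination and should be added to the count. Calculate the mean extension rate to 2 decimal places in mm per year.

Adjusted count: 20892 − 18 + 7 = 20881 varves.
9131.5 mm over 20881 years gives 9131.5 / 20881 ≈ 0.44 mm per year.

0.44 mm per year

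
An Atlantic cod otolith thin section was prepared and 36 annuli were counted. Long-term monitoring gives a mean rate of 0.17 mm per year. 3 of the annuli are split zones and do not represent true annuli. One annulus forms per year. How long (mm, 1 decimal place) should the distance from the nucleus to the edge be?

5.6 mm

Adjusted count: 36 − 3 = 33 annuli.
Length ≈ 0.17 × 33 = 5.6 mm.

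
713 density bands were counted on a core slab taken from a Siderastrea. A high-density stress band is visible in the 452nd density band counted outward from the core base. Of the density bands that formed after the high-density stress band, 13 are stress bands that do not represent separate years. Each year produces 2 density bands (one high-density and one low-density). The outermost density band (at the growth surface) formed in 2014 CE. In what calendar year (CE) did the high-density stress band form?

713 − 452 = 261 density bands lie beyond the high-density stress band toward the growth surface.
261 − 13 false = 248 true density bands after the high-density stress band.
Dividing by 2 density bands per year: 248 / 2 = 124 years.
Counting back 124 years from 2014 CE places the high-density stress band in 2014 − 124 = 1890 CE.

1890 CE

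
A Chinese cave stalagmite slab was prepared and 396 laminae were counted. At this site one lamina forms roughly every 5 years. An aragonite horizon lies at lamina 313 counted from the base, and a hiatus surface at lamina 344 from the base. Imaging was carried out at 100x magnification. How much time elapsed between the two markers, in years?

155 yr

Separation: 344 − 313 = 31 laminae.
At 5 years per lamina, 31 × 5 = 155 years.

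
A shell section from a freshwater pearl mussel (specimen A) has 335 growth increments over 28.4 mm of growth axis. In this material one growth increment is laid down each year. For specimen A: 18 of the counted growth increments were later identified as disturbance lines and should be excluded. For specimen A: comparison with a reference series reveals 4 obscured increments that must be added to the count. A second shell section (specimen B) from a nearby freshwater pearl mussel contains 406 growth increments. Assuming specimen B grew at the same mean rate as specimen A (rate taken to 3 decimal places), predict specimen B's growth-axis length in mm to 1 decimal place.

35.7 mm

Specimen A: after corrections the count is 335 − 18 + 4 = 321 growth increments.
A: Extension rate ≈ 28.4 / 321 = 0.088 mm/yr.
Length of B = 0.088 × 406 = 35.7 mm.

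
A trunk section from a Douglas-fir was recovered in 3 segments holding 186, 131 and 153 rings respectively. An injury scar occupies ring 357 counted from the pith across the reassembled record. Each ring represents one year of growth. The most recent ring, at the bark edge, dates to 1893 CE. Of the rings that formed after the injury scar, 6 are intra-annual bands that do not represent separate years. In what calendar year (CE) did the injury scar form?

1786 CE

Total rings = 186 + 131 + 153 = 470.
470 − 357 = 113 rings lie beyond the injury scar toward the bark edge.
Excluding 6 false rings: 113 − 6 = 107.
The ring at the bark edge is 1893 CE, so the injury scar dates to 1893 − 107 = 1786 CE.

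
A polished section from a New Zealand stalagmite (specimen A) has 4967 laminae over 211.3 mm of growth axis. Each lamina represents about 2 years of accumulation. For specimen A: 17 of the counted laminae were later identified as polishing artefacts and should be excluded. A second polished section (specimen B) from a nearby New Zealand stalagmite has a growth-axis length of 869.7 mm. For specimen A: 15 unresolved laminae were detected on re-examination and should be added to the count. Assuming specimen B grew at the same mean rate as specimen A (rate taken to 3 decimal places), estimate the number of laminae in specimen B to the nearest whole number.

20707 laminae

Specimen A: correcting the raw count gives 4967 − 17 + 15 = 4965 true laminae.
Specimen A: 4965 laminae at 2 years each span 4965 × 2 = 9930 years.
A: 211.3 mm over 9930 years gives 211.3 / 9930 ≈ 0.021 mm/yr.
Specimen B: 869.7 mm / 0.021 mm per year = 41414.29 years; at 2 years per lamina that is 41414.29 / 2 ≈ 20707 laminae.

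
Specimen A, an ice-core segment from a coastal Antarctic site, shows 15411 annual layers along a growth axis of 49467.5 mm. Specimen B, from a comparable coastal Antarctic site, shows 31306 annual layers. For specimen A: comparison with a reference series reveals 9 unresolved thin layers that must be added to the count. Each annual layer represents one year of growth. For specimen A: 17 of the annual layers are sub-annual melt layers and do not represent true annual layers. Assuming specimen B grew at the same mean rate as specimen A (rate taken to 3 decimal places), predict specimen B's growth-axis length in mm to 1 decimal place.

100554.9 mm

Specimen A: correcting the raw count gives 15411 − 17 + 9 = 15403 true annual layers.
A: Extension rate ≈ 49467.5 / 15403 = 3.212 mm/yr.
B's length ≈ 3.212 × 31306 = 100554.9 mm.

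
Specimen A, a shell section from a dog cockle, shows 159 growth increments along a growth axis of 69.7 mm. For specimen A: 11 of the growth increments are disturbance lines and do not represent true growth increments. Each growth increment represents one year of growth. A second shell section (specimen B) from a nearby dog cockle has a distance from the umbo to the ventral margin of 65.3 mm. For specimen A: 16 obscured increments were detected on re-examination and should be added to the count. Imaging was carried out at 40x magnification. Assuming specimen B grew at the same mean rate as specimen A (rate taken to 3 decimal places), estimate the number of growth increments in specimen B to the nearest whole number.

154 growth increments

Specimen A: true growth increment count = 159 − 11 + 16 = 164.
A: Mean rate = 69.7 mm / 164 years ≈ 0.425 mm/year.
Specimen B: 65.3 mm / 0.425 mm per year = 153.65 years ≈ 154 growth increments.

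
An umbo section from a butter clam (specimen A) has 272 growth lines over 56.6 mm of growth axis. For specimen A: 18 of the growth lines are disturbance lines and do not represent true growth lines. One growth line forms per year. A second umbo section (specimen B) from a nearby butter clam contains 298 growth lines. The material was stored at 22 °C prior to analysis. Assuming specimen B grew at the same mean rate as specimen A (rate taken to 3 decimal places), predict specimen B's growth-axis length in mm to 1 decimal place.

66.5 mm

Specimen A: correcting the raw count gives 272 − 18 = 254 true growth lines.
A: Extension rate ≈ 56.6 / 254 = 0.223 mm per year.
For B, 0.223 mm/year × 298 years = 66.5 mm.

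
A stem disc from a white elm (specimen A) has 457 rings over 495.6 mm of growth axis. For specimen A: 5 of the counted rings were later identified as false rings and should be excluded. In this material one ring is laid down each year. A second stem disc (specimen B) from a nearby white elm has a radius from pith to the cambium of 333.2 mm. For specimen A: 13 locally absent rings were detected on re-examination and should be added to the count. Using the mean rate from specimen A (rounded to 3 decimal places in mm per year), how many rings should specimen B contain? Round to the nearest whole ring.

Specimen A: correcting the raw count gives 457 − 5 + 13 = 465 true rings.
A: Extension rate ≈ 495.6 / 465 = 1.066 mm/yr.
For B, 333.2 / 1.066 = 312.57 years ≈ 313 rings.

313 rings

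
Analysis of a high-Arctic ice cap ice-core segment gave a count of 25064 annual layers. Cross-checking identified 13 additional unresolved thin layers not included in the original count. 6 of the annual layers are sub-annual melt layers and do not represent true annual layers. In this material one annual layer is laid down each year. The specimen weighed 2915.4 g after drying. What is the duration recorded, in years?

After corrections the count is 25064 − 6 + 13 = 25071 annual layers.
At one annual layer per year, that is 25071 years.

25071 yr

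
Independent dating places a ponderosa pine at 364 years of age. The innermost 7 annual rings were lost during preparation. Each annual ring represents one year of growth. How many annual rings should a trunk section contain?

357 annual rings

Expected annual rings over 364 years: 364.
364 − 7 missed = 357 annual rings expected in the prepared section.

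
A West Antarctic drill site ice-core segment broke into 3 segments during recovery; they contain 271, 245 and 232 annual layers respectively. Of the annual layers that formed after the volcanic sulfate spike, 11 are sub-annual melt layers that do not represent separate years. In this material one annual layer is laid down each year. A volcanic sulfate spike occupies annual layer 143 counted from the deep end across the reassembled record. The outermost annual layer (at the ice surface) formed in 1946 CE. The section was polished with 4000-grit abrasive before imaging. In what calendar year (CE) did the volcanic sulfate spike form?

Total annual layers = 271 + 245 + 232 = 748.
The volcanic sulfate spike sits at annual layer 143 from the deep end, so 748 − 143 = 605 annual layers formed after it.
Excluding 11 false annual layers: 605 − 11 = 594.
The annual layer at the ice surface is 1946 CE, so the volcanic sulfate spike dates to 1946 − 594 = 1352 CE.

1352 CE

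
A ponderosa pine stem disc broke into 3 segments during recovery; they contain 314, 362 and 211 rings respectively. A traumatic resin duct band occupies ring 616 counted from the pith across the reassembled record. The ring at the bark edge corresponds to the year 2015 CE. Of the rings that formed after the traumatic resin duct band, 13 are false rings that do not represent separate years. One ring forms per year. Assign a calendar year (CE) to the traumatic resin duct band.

Total rings = 314 + 362 + 211 = 887.
Between ring 616 and the bark edge there are 887 − 616 = 271 rings.
271 − 13 false = 258 true rings after the traumatic resin duct band.
The ring at the bark edge is 2015 CE, so the traumatic resin duct band dates to 2015 − 258 = 1757 CE.

1757 CE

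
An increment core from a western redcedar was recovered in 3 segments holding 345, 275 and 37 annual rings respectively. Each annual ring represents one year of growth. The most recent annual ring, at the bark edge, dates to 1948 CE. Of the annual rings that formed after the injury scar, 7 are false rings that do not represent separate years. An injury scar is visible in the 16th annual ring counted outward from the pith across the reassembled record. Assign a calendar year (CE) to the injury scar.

Total annual rings = 345 + 275 + 37 = 657.
Between annual ring 16 and the bark edge there are 657 − 16 = 641 annual rings.
Removing the 7 false annual rings leaves 641 − 7 = 634 true annual rings beyond the injury scar.
1948 − 634 = 1314 CE.

1314 CE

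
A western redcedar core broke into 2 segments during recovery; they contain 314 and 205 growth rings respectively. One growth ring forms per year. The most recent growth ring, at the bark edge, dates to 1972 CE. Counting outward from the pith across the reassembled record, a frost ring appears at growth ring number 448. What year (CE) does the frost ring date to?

1901 CE

Total growth rings = 314 + 205 = 519.
519 − 448 = 71 growth rings lie beyond the frost ring toward the bark edge.
1972 − 71 = 1901 CE.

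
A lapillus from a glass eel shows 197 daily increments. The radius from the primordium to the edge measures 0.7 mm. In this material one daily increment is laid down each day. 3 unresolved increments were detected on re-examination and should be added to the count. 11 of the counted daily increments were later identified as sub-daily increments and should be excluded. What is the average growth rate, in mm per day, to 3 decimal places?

Correcting the raw count gives 197 − 11 + 3 = 189 true daily increments.
0.7 mm over 189 days gives 0.7 / 189 ≈ 0.004 mm per day.

0.004 mm per day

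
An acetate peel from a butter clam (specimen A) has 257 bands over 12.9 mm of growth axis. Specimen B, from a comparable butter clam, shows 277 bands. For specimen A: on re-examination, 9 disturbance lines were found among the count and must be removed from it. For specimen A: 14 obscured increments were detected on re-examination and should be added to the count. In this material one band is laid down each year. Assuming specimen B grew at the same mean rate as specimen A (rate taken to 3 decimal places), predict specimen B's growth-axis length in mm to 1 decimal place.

Specimen A: correcting the raw count gives 257 − 9 + 14 = 262 true bands.
A: 12.9 mm over 262 years gives 12.9 / 262 ≈ 0.049 mm per year.
Length of B = 0.049 × 277 = 13.6 mm.

13.6 mm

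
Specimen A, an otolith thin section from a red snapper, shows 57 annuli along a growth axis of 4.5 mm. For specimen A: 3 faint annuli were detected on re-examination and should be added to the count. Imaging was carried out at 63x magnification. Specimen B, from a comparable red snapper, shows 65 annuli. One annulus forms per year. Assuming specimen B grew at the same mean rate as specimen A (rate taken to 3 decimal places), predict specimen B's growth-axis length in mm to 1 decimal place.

Specimen A: correcting the raw count gives 57 + 3 = 60 true annuli.
A: Extension rate ≈ 4.5 / 60 = 0.075 mm/year.
Length of B = 0.075 × 65 = 4.9 mm.

4.9 mm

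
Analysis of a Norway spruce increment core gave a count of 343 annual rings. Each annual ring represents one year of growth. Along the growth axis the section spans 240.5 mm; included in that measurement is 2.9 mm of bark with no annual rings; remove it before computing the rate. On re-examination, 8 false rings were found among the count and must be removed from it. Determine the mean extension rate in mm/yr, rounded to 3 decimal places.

0.709 mm/yr

True annual ring count = 343 − 8 = 335.
Net length = 240.5 − 2.9 = 237.6 mm.
Mean rate = 237.6 mm / 335 years ≈ 0.709 mm/yr.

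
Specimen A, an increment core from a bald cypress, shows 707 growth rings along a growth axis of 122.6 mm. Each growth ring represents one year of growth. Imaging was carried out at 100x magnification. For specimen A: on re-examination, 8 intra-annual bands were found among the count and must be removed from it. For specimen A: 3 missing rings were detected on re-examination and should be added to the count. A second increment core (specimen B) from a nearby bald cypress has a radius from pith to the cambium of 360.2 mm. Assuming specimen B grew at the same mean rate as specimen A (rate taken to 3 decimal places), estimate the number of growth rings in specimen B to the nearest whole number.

Specimen A: after corrections the count is 707 − 8 + 3 = 702 growth rings.
A: Extension rate ≈ 122.6 / 702 = 0.175 mm/yr.
Specimen B: 360.2 mm / 0.175 mm per year = 2058.29 years ≈ 2058 growth rings.

2058 growth rings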